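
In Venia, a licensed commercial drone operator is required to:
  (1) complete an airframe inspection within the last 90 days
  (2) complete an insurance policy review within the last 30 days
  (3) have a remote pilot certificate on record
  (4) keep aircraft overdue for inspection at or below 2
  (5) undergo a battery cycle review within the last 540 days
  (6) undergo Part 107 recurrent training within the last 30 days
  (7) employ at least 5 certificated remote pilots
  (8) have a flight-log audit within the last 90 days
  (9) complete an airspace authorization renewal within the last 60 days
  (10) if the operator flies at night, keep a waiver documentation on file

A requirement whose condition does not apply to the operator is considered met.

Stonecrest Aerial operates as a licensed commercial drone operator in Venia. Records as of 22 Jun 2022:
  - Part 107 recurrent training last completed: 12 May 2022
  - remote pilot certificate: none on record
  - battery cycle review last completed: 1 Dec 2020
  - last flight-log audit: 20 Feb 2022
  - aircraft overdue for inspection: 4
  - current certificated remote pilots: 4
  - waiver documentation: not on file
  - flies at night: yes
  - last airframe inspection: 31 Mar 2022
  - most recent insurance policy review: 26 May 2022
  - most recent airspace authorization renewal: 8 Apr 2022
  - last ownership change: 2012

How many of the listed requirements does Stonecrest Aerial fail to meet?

1. airframe inspection 83 days ago vs limit 90 → met
2. insurance policy review 27 days ago vs limit 30 → met
3. remote pilot certificate absent → not met
4. aircraft overdue for inspection 4 > 2 → not met
5. battery cycle review 568 days ago vs limit 540 → not met
6. Part 107 recurrent training 41 days ago vs limit 30 → not met
7. certificated remote pilots 4 < 5 → not met
8. flight-log audit 122 days ago vs limit 90 → not met
9. airspace authorization renewal 75 days ago vs limit 60 → not met
10. condition 'flies at night' holds; waiver documentation absent → not met
Not met: 8 of 10

8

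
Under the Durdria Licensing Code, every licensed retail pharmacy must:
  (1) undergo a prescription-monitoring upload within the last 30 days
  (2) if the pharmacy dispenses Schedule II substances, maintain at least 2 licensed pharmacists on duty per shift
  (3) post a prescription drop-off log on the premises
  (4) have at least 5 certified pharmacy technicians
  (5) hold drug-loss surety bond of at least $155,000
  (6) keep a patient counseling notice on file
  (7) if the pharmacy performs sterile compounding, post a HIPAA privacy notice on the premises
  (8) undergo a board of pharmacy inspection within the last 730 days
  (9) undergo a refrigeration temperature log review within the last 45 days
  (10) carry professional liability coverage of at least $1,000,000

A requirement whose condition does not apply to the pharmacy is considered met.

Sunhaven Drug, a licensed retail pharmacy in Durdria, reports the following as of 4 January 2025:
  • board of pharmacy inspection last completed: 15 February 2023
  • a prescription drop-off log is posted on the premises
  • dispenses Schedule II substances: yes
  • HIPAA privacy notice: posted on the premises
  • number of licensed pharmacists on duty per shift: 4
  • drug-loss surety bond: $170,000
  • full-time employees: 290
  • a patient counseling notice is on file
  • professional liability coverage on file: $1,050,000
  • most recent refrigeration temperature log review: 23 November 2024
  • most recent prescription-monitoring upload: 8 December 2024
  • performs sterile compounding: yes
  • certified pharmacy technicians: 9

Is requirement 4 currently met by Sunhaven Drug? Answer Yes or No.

Yes

4. certified pharmacy technicians 9 ≥ 5 → met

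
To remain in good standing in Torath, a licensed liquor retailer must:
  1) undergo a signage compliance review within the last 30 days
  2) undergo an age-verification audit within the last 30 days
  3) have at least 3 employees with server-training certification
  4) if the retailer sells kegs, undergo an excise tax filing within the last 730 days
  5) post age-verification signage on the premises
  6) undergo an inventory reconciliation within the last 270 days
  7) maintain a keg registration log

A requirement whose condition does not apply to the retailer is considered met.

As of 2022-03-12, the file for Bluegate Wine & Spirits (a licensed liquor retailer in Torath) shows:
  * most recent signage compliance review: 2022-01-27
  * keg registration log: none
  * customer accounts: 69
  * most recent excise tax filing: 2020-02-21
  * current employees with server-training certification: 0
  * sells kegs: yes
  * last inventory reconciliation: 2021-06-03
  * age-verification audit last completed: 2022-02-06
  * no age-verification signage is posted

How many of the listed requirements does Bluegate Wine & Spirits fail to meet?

1. signage compliance review 44 days ago vs limit 30 → not met
2. age-verification audit 34 days ago vs limit 30 → not met
3. employees with server-training certification 0 < 3 → not met
4. condition 'sells kegs' holds; excise tax filing 750 days ago vs limit 730 → not met
5. age-verification signage absent → not met
6. inventory reconciliation 282 days ago vs limit 270 → not met
7. keg registration log absent → not met
Not met: 7 of 7

7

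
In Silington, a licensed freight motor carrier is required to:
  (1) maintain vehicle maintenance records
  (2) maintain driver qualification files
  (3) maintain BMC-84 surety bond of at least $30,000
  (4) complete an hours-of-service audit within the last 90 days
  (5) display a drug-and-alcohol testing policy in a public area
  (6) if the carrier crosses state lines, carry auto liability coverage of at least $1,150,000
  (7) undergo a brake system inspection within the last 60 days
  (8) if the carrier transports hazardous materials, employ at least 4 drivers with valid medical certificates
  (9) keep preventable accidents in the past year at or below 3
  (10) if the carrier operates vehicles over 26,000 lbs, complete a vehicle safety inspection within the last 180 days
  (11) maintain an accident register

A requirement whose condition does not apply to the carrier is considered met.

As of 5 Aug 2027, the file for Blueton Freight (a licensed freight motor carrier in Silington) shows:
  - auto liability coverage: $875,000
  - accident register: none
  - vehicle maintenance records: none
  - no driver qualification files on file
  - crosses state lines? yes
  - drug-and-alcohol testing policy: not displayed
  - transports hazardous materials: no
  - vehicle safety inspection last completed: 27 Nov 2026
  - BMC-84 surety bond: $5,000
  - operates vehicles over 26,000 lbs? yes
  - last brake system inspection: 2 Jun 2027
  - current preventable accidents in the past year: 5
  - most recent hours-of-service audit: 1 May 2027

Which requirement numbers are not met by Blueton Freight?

1, 2, 3, 4, 5, 6, 7, 9, 10, 11

1. vehicle maintenance records absent → not met
2. driver qualification files absent → not met
3. BMC-84 surety bond $5,000 < $30,000 → not met
4. hours-of-service audit 96 days ago vs limit 90 → not met
5. drug-and-alcohol testing policy absent → not met
6. condition 'crosses state lines' holds; auto liability coverage $875,000 < $1,150,000 → not met
7. brake system inspection 64 days ago vs limit 60 → not met
8. condition 'transports hazardous materials' does not hold → requirement n/a → met
9. preventable accidents in the past year 5 > 3 → not met
10. condition 'operates vehicles over 26,000 lbs' holds; vehicle safety inspection 251 days ago vs limit 180 → not met
11. accident register absent → not met
Not met: 1, 2, 3, 4, 5, 6, 7, 9, 10, 11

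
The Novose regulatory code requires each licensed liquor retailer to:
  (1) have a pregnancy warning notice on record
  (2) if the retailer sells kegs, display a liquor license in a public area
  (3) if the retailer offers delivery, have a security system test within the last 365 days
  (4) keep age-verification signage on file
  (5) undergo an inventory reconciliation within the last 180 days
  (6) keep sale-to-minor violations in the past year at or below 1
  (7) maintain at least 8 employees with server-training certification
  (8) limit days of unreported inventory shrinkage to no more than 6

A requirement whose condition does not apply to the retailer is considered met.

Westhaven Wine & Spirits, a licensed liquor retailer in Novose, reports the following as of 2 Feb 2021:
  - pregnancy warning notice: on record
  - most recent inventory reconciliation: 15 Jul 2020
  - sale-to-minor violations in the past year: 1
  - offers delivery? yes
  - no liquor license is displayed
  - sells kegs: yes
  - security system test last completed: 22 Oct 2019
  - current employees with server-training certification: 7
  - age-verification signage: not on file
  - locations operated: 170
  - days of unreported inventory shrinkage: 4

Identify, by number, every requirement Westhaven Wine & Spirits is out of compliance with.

1. pregnancy warning notice present → met
2. condition 'sells kegs' holds; liquor license absent → not met
3. condition 'offers delivery' holds; security system test 469 days ago vs limit 365 → not met
4. age-verification signage absent → not met
5. inventory reconciliation 202 days ago vs limit 180 → not met
6. sale-to-minor violations in the past year 1 ≤ 1 → met
7. employees with server-training certification 7 < 8 → not met
8. days of unreported inventory shrinkage 4 ≤ 6 → met
Not met: 2, 3, 4, 5, 7

2, 3, 4, 5, 7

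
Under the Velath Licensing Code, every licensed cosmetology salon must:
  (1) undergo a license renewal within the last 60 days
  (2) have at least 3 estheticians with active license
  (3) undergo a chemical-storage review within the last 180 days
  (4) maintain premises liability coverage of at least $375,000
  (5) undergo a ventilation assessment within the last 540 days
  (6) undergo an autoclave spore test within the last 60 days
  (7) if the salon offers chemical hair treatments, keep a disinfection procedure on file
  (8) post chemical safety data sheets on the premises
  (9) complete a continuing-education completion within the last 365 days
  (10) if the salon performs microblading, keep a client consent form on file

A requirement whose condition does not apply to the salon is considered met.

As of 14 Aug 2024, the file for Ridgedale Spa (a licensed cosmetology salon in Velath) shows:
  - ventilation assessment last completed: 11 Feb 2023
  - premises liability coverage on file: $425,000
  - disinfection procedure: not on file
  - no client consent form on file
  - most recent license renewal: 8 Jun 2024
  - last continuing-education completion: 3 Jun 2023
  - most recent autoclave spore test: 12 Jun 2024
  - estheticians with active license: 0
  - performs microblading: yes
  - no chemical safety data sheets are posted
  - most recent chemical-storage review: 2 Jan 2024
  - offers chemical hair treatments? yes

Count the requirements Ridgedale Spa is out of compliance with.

9

1. license renewal 67 days ago vs limit 60 → not met
2. estheticians with active license 0 < 3 → not met
3. chemical-storage review 225 days ago vs limit 180 → not met
4. premises liability coverage $425,000 ≥ $375,000 → met
5. ventilation assessment 550 days ago vs limit 540 → not met
6. autoclave spore test 63 days ago vs limit 60 → not met
7. condition 'offers chemical hair treatments' holds; disinfection procedure absent → not met
8. chemical safety data sheets absent → not met
9. continuing-education completion 438 days ago vs limit 365 → not met
10. condition 'performs microblading' holds; client consent form absent → not met
Not met: 9 of 10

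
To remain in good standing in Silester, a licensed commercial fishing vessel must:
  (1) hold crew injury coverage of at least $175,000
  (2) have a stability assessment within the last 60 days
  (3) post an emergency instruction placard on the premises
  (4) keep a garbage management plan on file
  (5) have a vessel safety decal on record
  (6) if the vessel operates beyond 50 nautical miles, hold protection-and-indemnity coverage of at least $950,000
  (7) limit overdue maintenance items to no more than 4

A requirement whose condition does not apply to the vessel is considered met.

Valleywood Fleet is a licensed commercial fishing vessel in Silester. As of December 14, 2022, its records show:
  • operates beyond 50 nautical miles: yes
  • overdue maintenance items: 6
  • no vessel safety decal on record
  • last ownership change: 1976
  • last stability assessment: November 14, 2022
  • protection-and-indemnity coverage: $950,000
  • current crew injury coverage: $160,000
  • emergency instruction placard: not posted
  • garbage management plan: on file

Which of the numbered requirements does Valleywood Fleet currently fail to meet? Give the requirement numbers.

1. crew injury coverage $160,000 < $175,000 → not met
2. stability assessment 30 days ago vs limit 60 → met
3. emergency instruction placard absent → not met
4. garbage management plan present → met
5. vessel safety decal absent → not met
6. condition 'operates beyond 50 nautical miles' holds; protection-and-indemnity coverage $950,000 ≥ $950,000 → met
7. overdue maintenance items 6 > 4 → not met
Not met: 1, 3, 5, 7

1, 3, 5, 7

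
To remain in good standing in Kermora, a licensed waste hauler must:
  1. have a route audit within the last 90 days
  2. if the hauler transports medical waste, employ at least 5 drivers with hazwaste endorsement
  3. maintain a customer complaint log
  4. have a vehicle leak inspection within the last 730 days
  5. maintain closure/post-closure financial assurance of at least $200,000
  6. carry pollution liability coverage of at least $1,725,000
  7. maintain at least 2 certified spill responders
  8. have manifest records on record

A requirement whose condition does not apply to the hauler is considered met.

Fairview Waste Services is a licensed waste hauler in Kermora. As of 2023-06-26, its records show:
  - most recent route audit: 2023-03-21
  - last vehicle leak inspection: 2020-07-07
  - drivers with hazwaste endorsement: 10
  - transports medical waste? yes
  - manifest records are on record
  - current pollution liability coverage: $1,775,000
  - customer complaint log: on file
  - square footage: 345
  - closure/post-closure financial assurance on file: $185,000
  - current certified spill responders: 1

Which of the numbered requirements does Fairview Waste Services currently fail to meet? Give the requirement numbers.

1, 4, 5, 7

1. route audit 97 days ago vs limit 90 → not met
2. condition 'transports medical waste' holds; drivers with hazwaste endorsement 10 ≥ 5 → met
3. customer complaint log present → met
4. vehicle leak inspection 1084 days ago vs limit 730 → not met
5. closure/post-closure financial assurance $185,000 < $200,000 → not met
6. pollution liability coverage $1,775,000 ≥ $1,725,000 → met
7. certified spill responders 1 < 2 → not met
8. manifest records present → met
Not met: 1, 4, 5, 7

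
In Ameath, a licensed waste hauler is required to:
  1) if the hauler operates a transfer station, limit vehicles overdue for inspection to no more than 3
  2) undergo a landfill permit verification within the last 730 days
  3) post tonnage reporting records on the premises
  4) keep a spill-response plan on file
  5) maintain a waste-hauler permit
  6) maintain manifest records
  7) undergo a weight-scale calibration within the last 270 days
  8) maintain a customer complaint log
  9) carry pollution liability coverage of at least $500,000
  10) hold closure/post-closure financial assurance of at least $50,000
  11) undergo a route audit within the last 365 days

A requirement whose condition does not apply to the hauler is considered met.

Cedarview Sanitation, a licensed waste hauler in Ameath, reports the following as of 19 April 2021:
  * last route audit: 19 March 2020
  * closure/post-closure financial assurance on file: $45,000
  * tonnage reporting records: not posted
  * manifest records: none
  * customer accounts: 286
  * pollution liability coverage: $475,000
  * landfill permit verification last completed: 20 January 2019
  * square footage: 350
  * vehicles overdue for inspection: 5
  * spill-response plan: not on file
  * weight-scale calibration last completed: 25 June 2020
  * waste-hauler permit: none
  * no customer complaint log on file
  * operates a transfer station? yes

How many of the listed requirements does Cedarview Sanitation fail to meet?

11

1. condition 'operates a transfer station' holds; vehicles overdue for inspection 5 > 3 → not met
2. landfill permit verification 820 days ago vs limit 730 → not met
3. tonnage reporting records absent → not met
4. spill-response plan absent → not met
5. waste-hauler permit absent → not met
6. manifest records absent → not met
7. weight-scale calibration 298 days ago vs limit 270 → not met
8. customer complaint log absent → not met
9. pollution liability coverage $475,000 < $500,000 → not met
10. closure/post-closure financial assurance $45,000 < $50,000 → not met
11. route audit 396 days ago vs limit 365 → not met
Not met: 11 of 11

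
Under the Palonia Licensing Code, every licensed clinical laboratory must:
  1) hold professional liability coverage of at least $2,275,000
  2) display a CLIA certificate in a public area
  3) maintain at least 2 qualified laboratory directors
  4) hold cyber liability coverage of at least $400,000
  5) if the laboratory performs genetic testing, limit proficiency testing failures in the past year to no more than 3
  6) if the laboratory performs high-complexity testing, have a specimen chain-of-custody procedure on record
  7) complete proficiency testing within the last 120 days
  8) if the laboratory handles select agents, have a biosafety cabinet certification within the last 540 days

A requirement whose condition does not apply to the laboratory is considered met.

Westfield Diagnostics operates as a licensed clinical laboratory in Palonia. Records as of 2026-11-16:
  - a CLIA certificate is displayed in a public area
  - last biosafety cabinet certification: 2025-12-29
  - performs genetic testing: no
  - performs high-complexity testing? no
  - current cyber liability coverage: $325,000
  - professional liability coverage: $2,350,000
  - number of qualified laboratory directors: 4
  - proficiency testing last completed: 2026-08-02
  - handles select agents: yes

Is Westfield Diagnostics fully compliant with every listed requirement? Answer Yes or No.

No

1. professional liability coverage $2,350,000 ≥ $2,275,000 → met
2. CLIA certificate present → met
3. qualified laboratory directors 4 ≥ 2 → met
4. cyber liability coverage $325,000 < $400,000 → not met
5. condition 'performs genetic testing' does not hold → requirement n/a → met
6. condition 'performs high-complexity testing' does not hold → requirement n/a → met
7. proficiency testing 106 days ago vs limit 120 → met
8. condition 'handles select agents' holds; biosafety cabinet certification 322 days ago vs limit 540 → met
Not met: 4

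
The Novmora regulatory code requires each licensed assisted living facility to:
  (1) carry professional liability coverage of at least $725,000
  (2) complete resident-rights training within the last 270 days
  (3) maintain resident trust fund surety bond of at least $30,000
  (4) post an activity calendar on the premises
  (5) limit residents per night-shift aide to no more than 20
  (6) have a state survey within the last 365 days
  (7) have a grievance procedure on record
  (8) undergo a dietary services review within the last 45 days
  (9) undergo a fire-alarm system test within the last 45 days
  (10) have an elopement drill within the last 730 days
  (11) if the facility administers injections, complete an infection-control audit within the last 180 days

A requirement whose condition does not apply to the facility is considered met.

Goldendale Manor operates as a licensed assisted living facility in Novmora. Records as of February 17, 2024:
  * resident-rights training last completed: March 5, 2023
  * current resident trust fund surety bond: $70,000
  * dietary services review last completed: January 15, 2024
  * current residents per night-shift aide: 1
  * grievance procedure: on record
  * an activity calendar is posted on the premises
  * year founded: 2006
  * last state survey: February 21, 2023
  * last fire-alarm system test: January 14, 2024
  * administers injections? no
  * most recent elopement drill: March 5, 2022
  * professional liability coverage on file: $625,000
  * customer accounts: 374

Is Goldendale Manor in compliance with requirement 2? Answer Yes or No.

2. resident-rights training 349 days ago vs limit 270 → not met

No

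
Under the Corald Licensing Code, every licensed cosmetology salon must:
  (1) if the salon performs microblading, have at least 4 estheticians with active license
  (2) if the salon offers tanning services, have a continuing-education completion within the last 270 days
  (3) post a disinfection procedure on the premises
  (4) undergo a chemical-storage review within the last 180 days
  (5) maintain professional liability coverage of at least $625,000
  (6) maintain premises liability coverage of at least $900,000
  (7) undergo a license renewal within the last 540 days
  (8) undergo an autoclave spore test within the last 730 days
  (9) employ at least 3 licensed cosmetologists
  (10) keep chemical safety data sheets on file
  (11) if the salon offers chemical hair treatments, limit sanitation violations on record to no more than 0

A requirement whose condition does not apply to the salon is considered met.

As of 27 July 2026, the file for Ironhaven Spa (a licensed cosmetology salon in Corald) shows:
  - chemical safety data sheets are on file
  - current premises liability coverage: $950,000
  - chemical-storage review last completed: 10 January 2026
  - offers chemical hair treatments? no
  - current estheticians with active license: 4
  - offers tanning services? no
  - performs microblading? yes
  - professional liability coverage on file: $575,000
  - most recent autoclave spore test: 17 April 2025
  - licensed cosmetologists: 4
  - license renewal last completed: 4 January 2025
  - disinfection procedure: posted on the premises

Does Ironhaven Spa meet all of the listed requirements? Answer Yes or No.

1. condition 'performs microblading' holds; estheticians with active license 4 ≥ 4 → met
2. condition 'offers tanning services' does not hold → requirement n/a → met
3. disinfection procedure present → met
4. chemical-storage review 198 days ago vs limit 180 → not met
5. professional liability coverage $575,000 < $625,000 → not met
6. premises liability coverage $950,000 ≥ $900,000 → met
7. license renewal 569 days ago vs limit 540 → not met
8. autoclave spore test 466 days ago vs limit 730 → met
9. licensed cosmetologists 4 ≥ 3 → met
10. chemical safety data sheets present → met
11. condition 'offers chemical hair treatments' does not hold → requirement n/a → met
Not met: 4, 5, 7

No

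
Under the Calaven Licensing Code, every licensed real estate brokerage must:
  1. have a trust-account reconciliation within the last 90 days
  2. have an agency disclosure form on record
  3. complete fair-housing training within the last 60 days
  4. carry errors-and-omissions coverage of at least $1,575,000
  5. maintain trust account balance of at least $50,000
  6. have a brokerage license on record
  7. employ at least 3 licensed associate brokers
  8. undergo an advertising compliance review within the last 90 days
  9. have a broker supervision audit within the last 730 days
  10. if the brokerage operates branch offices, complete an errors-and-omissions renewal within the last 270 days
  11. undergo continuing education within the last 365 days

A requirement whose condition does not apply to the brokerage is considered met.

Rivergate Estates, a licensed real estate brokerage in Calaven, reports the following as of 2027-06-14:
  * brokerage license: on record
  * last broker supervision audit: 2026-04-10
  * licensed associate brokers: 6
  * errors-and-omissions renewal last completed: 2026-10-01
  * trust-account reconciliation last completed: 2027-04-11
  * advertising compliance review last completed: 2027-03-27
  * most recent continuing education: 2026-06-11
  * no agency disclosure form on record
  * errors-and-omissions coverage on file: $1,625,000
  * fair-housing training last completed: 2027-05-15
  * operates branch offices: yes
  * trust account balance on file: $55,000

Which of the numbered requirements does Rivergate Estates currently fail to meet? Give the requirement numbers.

1. trust-account reconciliation 64 days ago vs limit 90 → met
2. agency disclosure form absent → not met
3. fair-housing training 30 days ago vs limit 60 → met
4. errors-and-omissions coverage $1,625,000 ≥ $1,575,000 → met
5. trust account balance $55,000 ≥ $50,000 → met
6. brokerage license present → met
7. licensed associate brokers 6 ≥ 3 → met
8. advertising compliance review 79 days ago vs limit 90 → met
9. broker supervision audit 430 days ago vs limit 730 → met
10. condition 'operates branch offices' holds; errors-and-omissions renewal 256 days ago vs limit 270 → met
11. continuing education 368 days ago vs limit 365 → not met
Not met: 2, 11

2, 11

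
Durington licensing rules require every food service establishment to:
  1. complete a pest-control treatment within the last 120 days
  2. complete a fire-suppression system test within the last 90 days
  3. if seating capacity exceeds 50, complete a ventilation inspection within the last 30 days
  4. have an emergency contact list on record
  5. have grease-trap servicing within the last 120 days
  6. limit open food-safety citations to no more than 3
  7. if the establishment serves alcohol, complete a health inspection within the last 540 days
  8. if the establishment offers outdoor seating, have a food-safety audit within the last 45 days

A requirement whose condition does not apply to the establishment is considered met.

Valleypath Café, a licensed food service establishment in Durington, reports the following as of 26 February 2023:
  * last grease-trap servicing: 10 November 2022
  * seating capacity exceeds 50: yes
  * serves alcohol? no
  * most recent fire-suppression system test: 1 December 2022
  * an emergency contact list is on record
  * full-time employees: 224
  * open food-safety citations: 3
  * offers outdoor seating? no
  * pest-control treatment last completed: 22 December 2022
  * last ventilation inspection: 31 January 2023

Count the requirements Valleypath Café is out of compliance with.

0

1. pest-control treatment 66 days ago vs limit 120 → met
2. fire-suppression system test 87 days ago vs limit 90 → met
3. condition 'seating capacity exceeds 50' holds; ventilation inspection 26 days ago vs limit 30 → met
4. emergency contact list present → met
5. grease-trap servicing 108 days ago vs limit 120 → met
6. open food-safety citations 3 ≤ 3 → met
7. condition 'serves alcohol' does not hold → requirement n/a → met
8. condition 'offers outdoor seating' does not hold → requirement n/a → met
Not met: 0 of 8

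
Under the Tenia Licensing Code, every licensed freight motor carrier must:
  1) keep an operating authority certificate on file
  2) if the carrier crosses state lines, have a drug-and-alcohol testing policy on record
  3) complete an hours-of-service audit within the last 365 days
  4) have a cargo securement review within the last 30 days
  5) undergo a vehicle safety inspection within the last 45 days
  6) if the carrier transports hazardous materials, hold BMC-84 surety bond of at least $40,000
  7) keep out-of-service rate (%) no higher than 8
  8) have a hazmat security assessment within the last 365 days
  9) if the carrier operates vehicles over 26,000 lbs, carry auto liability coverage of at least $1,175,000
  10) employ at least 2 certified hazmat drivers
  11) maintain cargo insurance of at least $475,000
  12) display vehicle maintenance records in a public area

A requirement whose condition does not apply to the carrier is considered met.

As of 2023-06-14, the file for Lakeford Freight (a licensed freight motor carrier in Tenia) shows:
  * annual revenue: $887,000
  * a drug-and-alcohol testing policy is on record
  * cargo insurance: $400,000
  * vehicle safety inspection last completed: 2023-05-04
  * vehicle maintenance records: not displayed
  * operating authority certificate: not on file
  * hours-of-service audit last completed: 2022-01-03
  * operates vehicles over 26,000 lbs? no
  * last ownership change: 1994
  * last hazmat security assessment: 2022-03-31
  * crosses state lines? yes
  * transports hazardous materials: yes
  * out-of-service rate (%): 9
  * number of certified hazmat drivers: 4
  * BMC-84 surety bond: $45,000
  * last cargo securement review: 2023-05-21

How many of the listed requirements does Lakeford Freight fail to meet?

6

1. operating authority certificate absent → not met
2. condition 'crosses state lines' holds; drug-and-alcohol testing policy present → met
3. hours-of-service audit 527 days ago vs limit 365 → not met
4. cargo securement review 24 days ago vs limit 30 → met
5. vehicle safety inspection 41 days ago vs limit 45 → met
6. condition 'transports hazardous materials' holds; BMC-84 surety bond $45,000 ≥ $40,000 → met
7. out-of-service rate (%) 9 > 8 → not met
8. hazmat security assessment 440 days ago vs limit 365 → not met
9. condition 'operates vehicles over 26,000 lbs' does not hold → requirement n/a → met
10. certified hazmat drivers 4 ≥ 2 → met
11. cargo insurance $400,000 < $475,000 → not met
12. vehicle maintenance records absent → not met
Not met: 6 of 12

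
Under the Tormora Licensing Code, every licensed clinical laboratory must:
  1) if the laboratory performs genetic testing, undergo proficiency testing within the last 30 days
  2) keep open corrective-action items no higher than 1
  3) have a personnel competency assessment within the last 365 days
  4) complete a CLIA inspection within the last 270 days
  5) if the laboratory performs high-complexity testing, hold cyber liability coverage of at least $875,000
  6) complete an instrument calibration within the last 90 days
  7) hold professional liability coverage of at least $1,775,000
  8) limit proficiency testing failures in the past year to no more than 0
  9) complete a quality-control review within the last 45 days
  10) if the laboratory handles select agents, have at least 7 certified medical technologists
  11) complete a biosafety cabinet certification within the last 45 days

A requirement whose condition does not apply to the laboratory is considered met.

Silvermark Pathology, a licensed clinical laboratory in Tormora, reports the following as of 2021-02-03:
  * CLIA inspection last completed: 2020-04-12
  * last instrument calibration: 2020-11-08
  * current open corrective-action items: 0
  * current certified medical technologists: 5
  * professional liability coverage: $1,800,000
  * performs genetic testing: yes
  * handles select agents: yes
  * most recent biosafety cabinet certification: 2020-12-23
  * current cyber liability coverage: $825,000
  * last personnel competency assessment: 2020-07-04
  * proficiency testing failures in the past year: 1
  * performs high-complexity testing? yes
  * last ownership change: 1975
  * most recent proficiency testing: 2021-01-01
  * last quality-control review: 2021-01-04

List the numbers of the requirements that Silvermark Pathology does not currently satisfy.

1. condition 'performs genetic testing' holds; proficiency testing 33 days ago vs limit 30 → not met
2. open corrective-action items 0 ≤ 1 → met
3. personnel competency assessment 214 days ago vs limit 365 → met
4. CLIA inspection 297 days ago vs limit 270 → not met
5. condition 'performs high-complexity testing' holds; cyber liability coverage $825,000 < $875,000 → not met
6. instrument calibration 87 days ago vs limit 90 → met
7. professional liability coverage $1,800,000 ≥ $1,775,000 → met
8. proficiency testing failures in the past year 1 > 0 → not met
9. quality-control review 30 days ago vs limit 45 → met
10. condition 'handles select agents' holds; certified medical technologists 5 < 7 → not met
11. biosafety cabinet certification 42 days ago vs limit 45 → met
Not met: 1, 4, 5, 8, 10

1, 4, 5, 8, 10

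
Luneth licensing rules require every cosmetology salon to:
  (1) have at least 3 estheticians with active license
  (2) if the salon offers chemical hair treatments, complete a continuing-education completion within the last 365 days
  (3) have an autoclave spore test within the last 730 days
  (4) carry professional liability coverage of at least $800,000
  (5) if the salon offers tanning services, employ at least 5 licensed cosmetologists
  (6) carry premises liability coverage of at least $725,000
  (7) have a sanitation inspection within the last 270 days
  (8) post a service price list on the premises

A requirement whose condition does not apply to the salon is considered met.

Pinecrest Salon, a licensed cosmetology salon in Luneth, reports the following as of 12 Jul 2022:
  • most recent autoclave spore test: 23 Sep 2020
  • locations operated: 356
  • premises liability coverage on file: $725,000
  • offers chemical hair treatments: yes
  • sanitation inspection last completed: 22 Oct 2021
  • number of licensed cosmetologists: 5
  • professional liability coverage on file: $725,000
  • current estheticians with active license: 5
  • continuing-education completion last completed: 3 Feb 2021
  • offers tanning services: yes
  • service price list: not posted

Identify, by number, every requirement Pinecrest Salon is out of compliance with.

1. estheticians with active license 5 ≥ 3 → met
2. condition 'offers chemical hair treatments' holds; continuing-education completion 524 days ago vs limit 365 → not met
3. autoclave spore test 657 days ago vs limit 730 → met
4. professional liability coverage $725,000 < $800,000 → not met
5. condition 'offers tanning services' holds; licensed cosmetologists 5 ≥ 5 → met
6. premises liability coverage $725,000 ≥ $725,000 → met
7. sanitation inspection 263 days ago vs limit 270 → met
8. service price list absent → not met
Not met: 2, 4, 8

2, 4, 8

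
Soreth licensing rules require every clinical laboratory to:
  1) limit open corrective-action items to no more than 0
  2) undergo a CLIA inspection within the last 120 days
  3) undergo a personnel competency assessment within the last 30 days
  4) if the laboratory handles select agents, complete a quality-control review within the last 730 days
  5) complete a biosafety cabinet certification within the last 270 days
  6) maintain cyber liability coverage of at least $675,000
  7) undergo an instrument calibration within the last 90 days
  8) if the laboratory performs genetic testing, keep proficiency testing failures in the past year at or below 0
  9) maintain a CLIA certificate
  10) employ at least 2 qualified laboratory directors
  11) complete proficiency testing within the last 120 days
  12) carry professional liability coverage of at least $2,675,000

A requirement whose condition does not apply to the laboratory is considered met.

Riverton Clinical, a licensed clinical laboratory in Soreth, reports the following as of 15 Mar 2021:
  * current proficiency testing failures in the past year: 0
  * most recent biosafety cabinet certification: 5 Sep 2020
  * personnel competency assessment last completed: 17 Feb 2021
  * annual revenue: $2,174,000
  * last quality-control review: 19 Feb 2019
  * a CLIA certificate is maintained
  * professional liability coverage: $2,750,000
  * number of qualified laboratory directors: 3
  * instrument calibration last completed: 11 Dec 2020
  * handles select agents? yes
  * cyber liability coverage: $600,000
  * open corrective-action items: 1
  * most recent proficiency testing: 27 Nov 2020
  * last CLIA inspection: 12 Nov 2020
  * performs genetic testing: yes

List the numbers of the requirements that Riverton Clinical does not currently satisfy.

1. open corrective-action items 1 > 0 → not met
2. CLIA inspection 123 days ago vs limit 120 → not met
3. personnel competency assessment 26 days ago vs limit 30 → met
4. condition 'handles select agents' holds; quality-control review 755 days ago vs limit 730 → not met
5. biosafety cabinet certification 191 days ago vs limit 270 → met
6. cyber liability coverage $600,000 < $675,000 → not met
7. instrument calibration 94 days ago vs limit 90 → not met
8. condition 'performs genetic testing' holds; proficiency testing failures in the past year 0 ≤ 0 → met
9. CLIA certificate present → met
10. qualified laboratory directors 3 ≥ 2 → met
11. proficiency testing 108 days ago vs limit 120 → met
12. professional liability coverage $2,750,000 ≥ $2,675,000 → met
Not met: 1, 2, 4, 6, 7

1, 2, 4, 6, 7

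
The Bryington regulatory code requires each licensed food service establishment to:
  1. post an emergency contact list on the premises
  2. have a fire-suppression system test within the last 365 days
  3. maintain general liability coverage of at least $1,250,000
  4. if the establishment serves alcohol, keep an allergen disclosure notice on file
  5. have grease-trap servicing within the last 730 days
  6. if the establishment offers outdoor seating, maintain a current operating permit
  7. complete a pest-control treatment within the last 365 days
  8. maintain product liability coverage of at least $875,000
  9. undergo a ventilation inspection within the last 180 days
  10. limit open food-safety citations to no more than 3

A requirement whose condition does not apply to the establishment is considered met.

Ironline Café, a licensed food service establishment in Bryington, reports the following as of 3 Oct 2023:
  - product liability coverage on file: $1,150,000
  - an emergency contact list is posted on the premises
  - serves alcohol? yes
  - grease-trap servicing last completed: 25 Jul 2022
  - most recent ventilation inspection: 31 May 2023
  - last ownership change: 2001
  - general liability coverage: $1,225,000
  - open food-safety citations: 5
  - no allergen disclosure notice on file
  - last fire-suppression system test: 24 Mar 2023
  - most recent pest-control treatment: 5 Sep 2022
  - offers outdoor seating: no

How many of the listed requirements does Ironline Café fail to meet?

4

1. emergency contact list present → met
2. fire-suppression system test 193 days ago vs limit 365 → met
3. general liability coverage $1,225,000 < $1,250,000 → not met
4. condition 'serves alcohol' holds; allergen disclosure notice absent → not met
5. grease-trap servicing 435 days ago vs limit 730 → met
6. condition 'offers outdoor seating' does not hold → requirement n/a → met
7. pest-control treatment 393 days ago vs limit 365 → not met
8. product liability coverage $1,150,000 ≥ $875,000 → met
9. ventilation inspection 125 days ago vs limit 180 → met
10. open food-safety citations 5 > 3 → not met
Not met: 4 of 10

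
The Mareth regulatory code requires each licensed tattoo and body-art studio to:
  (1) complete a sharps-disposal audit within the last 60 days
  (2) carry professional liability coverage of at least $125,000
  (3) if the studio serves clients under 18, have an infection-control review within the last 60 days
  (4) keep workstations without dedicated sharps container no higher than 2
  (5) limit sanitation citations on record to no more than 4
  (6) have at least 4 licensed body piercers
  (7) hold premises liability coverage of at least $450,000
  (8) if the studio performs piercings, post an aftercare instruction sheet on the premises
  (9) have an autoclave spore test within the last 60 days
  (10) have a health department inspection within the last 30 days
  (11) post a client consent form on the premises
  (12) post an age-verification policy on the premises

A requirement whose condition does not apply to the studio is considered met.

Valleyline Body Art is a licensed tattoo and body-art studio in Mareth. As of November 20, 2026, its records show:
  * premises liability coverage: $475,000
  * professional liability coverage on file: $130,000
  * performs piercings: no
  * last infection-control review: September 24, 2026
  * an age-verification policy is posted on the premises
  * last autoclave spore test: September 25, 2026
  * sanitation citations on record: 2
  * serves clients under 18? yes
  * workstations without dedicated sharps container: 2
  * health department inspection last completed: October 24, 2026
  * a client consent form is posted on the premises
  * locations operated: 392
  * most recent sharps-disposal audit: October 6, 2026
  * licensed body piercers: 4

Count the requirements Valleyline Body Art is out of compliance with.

0

1. sharps-disposal audit 45 days ago vs limit 60 → met
2. professional liability coverage $130,000 ≥ $125,000 → met
3. condition 'serves clients under 18' holds; infection-control review 57 days ago vs limit 60 → met
4. workstations without dedicated sharps container 2 ≤ 2 → met
5. sanitation citations on record 2 ≤ 4 → met
6. licensed body piercers 4 ≥ 4 → met
7. premises liability coverage $475,000 ≥ $450,000 → met
8. condition 'performs piercings' does not hold → requirement n/a → met
9. autoclave spore test 56 days ago vs limit 60 → met
10. health department inspection 27 days ago vs limit 30 → met
11. client consent form present → met
12. age-verification policy present → met
Not met: 0 of 12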